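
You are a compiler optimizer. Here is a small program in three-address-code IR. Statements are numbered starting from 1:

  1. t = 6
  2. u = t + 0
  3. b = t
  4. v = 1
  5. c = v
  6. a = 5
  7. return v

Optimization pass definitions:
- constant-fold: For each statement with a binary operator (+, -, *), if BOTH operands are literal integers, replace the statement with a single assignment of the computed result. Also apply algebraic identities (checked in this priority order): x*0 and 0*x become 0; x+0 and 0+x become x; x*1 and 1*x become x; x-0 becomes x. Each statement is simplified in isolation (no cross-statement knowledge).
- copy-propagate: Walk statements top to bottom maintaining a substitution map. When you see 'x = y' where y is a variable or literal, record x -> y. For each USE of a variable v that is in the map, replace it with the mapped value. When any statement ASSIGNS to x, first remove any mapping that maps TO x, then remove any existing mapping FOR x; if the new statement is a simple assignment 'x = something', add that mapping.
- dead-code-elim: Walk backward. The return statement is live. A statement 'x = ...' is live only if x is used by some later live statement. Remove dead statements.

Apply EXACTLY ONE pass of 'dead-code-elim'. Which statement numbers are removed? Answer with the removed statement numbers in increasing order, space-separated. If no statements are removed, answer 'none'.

Backward liveness scan:
Stmt 1 't = 6': DEAD (t not in live set [])
Stmt 2 'u = t + 0': DEAD (u not in live set [])
Stmt 3 'b = t': DEAD (b not in live set [])
Stmt 4 'v = 1': KEEP (v is live); live-in = []
Stmt 5 'c = v': DEAD (c not in live set ['v'])
Stmt 6 'a = 5': DEAD (a not in live set ['v'])
Stmt 7 'return v': KEEP (return); live-in = ['v']
Removed statement numbers: [1, 2, 3, 5, 6]
Surviving IR:
  v = 1
  return v

Answer: 1 2 3 5 6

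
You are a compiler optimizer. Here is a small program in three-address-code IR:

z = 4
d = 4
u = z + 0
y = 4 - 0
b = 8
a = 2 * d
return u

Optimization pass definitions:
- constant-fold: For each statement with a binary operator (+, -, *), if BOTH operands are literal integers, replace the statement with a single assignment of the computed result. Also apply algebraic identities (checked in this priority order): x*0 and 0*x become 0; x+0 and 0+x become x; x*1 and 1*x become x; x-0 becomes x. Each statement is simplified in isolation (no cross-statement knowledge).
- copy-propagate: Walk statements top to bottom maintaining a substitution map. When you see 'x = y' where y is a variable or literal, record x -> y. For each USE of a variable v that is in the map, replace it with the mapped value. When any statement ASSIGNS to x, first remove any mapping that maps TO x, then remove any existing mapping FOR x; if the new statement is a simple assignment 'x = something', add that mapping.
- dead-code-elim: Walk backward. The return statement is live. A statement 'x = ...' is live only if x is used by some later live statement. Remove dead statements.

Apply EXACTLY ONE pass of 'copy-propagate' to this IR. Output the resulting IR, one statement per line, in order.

Answer: z = 4
d = 4
u = 4 + 0
y = 4 - 0
b = 8
a = 2 * 4
return u

Derivation:
Applying copy-propagate statement-by-statement:
  [1] z = 4  (unchanged)
  [2] d = 4  (unchanged)
  [3] u = z + 0  -> u = 4 + 0
  [4] y = 4 - 0  (unchanged)
  [5] b = 8  (unchanged)
  [6] a = 2 * d  -> a = 2 * 4
  [7] return u  (unchanged)
Result (7 stmts):
  z = 4
  d = 4
  u = 4 + 0
  y = 4 - 0
  b = 8
  a = 2 * 4
  return u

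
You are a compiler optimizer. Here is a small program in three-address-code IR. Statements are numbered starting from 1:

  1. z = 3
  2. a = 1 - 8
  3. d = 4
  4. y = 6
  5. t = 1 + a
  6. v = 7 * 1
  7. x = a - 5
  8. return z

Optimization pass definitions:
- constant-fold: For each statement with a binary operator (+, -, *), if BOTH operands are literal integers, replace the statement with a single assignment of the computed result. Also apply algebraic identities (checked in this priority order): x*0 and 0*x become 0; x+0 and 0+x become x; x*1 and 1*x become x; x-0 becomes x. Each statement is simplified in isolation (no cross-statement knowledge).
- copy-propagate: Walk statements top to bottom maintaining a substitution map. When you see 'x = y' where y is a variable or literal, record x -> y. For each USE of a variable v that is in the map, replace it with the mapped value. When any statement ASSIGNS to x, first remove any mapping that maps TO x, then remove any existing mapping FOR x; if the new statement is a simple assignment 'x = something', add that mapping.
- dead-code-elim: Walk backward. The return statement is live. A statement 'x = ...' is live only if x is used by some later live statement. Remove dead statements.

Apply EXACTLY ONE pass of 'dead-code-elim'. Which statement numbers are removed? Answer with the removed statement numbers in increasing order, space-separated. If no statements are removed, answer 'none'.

Backward liveness scan:
Stmt 1 'z = 3': KEEP (z is live); live-in = []
Stmt 2 'a = 1 - 8': DEAD (a not in live set ['z'])
Stmt 3 'd = 4': DEAD (d not in live set ['z'])
Stmt 4 'y = 6': DEAD (y not in live set ['z'])
Stmt 5 't = 1 + a': DEAD (t not in live set ['z'])
Stmt 6 'v = 7 * 1': DEAD (v not in live set ['z'])
Stmt 7 'x = a - 5': DEAD (x not in live set ['z'])
Stmt 8 'return z': KEEP (return); live-in = ['z']
Removed statement numbers: [2, 3, 4, 5, 6, 7]
Surviving IR:
  z = 3
  return z

Answer: 2 3 4 5 6 7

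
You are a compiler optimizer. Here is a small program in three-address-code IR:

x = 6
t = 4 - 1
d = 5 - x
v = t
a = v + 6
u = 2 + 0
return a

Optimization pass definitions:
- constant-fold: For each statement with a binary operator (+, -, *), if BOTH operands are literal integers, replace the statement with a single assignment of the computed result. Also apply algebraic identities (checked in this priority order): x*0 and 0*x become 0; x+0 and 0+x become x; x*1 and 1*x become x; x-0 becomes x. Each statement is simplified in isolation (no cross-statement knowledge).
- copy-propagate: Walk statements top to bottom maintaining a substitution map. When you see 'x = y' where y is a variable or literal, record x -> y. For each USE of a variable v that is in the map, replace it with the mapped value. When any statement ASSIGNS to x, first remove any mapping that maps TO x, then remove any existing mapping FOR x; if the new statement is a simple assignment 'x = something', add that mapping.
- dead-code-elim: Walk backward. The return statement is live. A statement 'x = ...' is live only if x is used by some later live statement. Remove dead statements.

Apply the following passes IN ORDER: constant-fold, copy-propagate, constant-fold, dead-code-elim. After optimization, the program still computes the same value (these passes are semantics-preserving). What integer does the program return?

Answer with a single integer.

Answer: 9

Derivation:
Initial IR:
  x = 6
  t = 4 - 1
  d = 5 - x
  v = t
  a = v + 6
  u = 2 + 0
  return a
After constant-fold (7 stmts):
  x = 6
  t = 3
  d = 5 - x
  v = t
  a = v + 6
  u = 2
  return a
After copy-propagate (7 stmts):
  x = 6
  t = 3
  d = 5 - 6
  v = 3
  a = 3 + 6
  u = 2
  return a
After constant-fold (7 stmts):
  x = 6
  t = 3
  d = -1
  v = 3
  a = 9
  u = 2
  return a
After dead-code-elim (2 stmts):
  a = 9
  return a
Evaluate:
  x = 6  =>  x = 6
  t = 4 - 1  =>  t = 3
  d = 5 - x  =>  d = -1
  v = t  =>  v = 3
  a = v + 6  =>  a = 9
  u = 2 + 0  =>  u = 2
  return a = 9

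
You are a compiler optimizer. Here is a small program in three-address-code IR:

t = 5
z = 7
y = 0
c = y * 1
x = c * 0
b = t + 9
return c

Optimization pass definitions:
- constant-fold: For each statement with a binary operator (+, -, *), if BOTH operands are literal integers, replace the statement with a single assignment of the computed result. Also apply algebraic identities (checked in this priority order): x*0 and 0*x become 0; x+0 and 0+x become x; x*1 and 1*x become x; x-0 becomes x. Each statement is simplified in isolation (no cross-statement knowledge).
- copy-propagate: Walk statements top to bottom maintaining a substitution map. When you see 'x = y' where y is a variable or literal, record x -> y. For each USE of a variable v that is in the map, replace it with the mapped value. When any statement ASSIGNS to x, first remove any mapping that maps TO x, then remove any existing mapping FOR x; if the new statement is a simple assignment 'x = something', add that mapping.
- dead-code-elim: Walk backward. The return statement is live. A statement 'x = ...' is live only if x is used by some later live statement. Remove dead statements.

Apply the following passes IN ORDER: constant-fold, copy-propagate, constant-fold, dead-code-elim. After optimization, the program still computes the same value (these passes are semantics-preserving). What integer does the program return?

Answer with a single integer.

Answer: 0

Derivation:
Initial IR:
  t = 5
  z = 7
  y = 0
  c = y * 1
  x = c * 0
  b = t + 9
  return c
After constant-fold (7 stmts):
  t = 5
  z = 7
  y = 0
  c = y
  x = 0
  b = t + 9
  return c
After copy-propagate (7 stmts):
  t = 5
  z = 7
  y = 0
  c = 0
  x = 0
  b = 5 + 9
  return 0
After constant-fold (7 stmts):
  t = 5
  z = 7
  y = 0
  c = 0
  x = 0
  b = 14
  return 0
After dead-code-elim (1 stmts):
  return 0
Evaluate:
  t = 5  =>  t = 5
  z = 7  =>  z = 7
  y = 0  =>  y = 0
  c = y * 1  =>  c = 0
  x = c * 0  =>  x = 0
  b = t + 9  =>  b = 14
  return c = 0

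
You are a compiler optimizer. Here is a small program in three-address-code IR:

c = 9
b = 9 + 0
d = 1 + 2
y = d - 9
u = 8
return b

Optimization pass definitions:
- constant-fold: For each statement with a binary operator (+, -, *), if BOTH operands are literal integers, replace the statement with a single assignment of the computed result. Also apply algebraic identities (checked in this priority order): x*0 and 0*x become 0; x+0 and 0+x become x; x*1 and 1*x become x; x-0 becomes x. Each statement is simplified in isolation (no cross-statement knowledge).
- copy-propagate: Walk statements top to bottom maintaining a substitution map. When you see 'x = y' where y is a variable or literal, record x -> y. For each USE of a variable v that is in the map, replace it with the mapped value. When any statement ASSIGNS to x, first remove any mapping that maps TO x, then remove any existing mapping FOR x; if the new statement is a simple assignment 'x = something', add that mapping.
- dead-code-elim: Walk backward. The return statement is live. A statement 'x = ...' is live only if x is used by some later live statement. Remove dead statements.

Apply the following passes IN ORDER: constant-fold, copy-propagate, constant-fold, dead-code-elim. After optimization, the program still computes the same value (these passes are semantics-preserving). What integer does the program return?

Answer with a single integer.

Answer: 9

Derivation:
Initial IR:
  c = 9
  b = 9 + 0
  d = 1 + 2
  y = d - 9
  u = 8
  return b
After constant-fold (6 stmts):
  c = 9
  b = 9
  d = 3
  y = d - 9
  u = 8
  return b
After copy-propagate (6 stmts):
  c = 9
  b = 9
  d = 3
  y = 3 - 9
  u = 8
  return 9
After constant-fold (6 stmts):
  c = 9
  b = 9
  d = 3
  y = -6
  u = 8
  return 9
After dead-code-elim (1 stmts):
  return 9
Evaluate:
  c = 9  =>  c = 9
  b = 9 + 0  =>  b = 9
  d = 1 + 2  =>  d = 3
  y = d - 9  =>  y = -6
  u = 8  =>  u = 8
  return b = 9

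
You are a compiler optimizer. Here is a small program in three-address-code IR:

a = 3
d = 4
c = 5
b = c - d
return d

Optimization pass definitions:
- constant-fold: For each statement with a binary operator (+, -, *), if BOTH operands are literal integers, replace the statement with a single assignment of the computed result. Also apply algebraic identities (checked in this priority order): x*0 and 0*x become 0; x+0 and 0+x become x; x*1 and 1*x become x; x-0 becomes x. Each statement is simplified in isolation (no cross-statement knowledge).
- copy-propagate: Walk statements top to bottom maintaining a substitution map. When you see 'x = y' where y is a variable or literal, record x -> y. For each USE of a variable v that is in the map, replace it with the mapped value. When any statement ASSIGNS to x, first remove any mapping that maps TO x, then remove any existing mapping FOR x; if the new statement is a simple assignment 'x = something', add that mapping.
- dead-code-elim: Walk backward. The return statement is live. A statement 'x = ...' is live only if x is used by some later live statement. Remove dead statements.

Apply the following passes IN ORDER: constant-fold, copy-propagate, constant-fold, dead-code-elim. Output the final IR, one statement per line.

Answer: return 4

Derivation:
Initial IR:
  a = 3
  d = 4
  c = 5
  b = c - d
  return d
After constant-fold (5 stmts):
  a = 3
  d = 4
  c = 5
  b = c - d
  return d
After copy-propagate (5 stmts):
  a = 3
  d = 4
  c = 5
  b = 5 - 4
  return 4
After constant-fold (5 stmts):
  a = 3
  d = 4
  c = 5
  b = 1
  return 4
After dead-code-elim (1 stmts):
  return 4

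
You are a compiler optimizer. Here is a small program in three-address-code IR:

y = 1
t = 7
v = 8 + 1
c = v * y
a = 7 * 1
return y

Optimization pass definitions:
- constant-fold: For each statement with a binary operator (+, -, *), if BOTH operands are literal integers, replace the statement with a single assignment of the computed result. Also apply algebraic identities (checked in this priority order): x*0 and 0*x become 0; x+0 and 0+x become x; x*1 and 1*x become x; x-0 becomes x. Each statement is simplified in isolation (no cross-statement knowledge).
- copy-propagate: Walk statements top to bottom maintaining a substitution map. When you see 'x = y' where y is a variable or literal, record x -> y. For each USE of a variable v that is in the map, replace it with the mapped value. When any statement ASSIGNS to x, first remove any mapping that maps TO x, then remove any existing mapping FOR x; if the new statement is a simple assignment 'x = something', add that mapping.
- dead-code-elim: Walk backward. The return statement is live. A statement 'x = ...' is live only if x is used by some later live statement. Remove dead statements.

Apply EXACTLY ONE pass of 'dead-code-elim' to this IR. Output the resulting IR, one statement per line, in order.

Applying dead-code-elim statement-by-statement:
  [6] return y  -> KEEP (return); live=['y']
  [5] a = 7 * 1  -> DEAD (a not live)
  [4] c = v * y  -> DEAD (c not live)
  [3] v = 8 + 1  -> DEAD (v not live)
  [2] t = 7  -> DEAD (t not live)
  [1] y = 1  -> KEEP; live=[]
Result (2 stmts):
  y = 1
  return y

Answer: y = 1
return y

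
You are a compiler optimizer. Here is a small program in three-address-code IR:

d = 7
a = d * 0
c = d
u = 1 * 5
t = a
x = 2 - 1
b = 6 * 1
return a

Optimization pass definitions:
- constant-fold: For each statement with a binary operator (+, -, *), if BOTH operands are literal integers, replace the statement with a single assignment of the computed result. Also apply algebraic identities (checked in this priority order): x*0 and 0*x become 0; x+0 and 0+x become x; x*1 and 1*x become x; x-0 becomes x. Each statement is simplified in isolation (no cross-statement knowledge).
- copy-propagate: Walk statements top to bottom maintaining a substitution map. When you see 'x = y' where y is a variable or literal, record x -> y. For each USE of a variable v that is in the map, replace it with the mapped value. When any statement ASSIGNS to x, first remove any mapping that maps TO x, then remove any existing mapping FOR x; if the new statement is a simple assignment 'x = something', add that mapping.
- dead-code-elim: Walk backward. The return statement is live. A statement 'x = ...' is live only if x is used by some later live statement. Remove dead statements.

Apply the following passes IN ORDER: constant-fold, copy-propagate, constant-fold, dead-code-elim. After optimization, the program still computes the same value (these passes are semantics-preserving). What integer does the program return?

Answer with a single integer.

Initial IR:
  d = 7
  a = d * 0
  c = d
  u = 1 * 5
  t = a
  x = 2 - 1
  b = 6 * 1
  return a
After constant-fold (8 stmts):
  d = 7
  a = 0
  c = d
  u = 5
  t = a
  x = 1
  b = 6
  return a
After copy-propagate (8 stmts):
  d = 7
  a = 0
  c = 7
  u = 5
  t = 0
  x = 1
  b = 6
  return 0
After constant-fold (8 stmts):
  d = 7
  a = 0
  c = 7
  u = 5
  t = 0
  x = 1
  b = 6
  return 0
After dead-code-elim (1 stmts):
  return 0
Evaluate:
  d = 7  =>  d = 7
  a = d * 0  =>  a = 0
  c = d  =>  c = 7
  u = 1 * 5  =>  u = 5
  t = a  =>  t = 0
  x = 2 - 1  =>  x = 1
  b = 6 * 1  =>  b = 6
  return a = 0

Answer: 0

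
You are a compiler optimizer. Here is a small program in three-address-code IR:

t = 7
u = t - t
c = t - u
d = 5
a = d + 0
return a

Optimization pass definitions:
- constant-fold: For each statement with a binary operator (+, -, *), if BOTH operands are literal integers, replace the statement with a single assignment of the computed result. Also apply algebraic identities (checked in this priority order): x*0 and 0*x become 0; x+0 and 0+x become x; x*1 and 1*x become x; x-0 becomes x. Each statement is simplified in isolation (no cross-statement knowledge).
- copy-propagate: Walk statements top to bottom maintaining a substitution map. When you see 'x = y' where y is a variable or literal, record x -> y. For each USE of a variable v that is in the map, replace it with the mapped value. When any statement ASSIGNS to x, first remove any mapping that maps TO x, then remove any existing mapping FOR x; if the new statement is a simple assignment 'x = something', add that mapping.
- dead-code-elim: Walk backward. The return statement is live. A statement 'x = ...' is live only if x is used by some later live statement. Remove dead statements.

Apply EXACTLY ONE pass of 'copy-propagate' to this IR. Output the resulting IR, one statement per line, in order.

Answer: t = 7
u = 7 - 7
c = 7 - u
d = 5
a = 5 + 0
return a

Derivation:
Applying copy-propagate statement-by-statement:
  [1] t = 7  (unchanged)
  [2] u = t - t  -> u = 7 - 7
  [3] c = t - u  -> c = 7 - u
  [4] d = 5  (unchanged)
  [5] a = d + 0  -> a = 5 + 0
  [6] return a  (unchanged)
Result (6 stmts):
  t = 7
  u = 7 - 7
  c = 7 - u
  d = 5
  a = 5 + 0
  return a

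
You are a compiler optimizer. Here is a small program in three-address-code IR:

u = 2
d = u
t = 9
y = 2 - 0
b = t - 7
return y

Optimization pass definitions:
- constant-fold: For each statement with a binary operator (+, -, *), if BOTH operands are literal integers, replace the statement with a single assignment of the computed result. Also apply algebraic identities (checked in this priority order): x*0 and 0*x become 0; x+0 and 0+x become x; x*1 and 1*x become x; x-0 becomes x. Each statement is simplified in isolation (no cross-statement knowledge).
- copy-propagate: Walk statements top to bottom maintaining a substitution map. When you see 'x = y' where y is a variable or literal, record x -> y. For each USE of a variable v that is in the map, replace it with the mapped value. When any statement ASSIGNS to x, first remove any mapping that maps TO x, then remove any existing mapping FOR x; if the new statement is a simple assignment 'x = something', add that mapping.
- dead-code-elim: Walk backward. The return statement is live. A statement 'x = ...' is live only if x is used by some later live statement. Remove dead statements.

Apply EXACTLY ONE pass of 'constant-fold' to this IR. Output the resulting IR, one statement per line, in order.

Answer: u = 2
d = u
t = 9
y = 2
b = t - 7
return y

Derivation:
Applying constant-fold statement-by-statement:
  [1] u = 2  (unchanged)
  [2] d = u  (unchanged)
  [3] t = 9  (unchanged)
  [4] y = 2 - 0  -> y = 2
  [5] b = t - 7  (unchanged)
  [6] return y  (unchanged)
Result (6 stmts):
  u = 2
  d = u
  t = 9
  y = 2
  b = t - 7
  return y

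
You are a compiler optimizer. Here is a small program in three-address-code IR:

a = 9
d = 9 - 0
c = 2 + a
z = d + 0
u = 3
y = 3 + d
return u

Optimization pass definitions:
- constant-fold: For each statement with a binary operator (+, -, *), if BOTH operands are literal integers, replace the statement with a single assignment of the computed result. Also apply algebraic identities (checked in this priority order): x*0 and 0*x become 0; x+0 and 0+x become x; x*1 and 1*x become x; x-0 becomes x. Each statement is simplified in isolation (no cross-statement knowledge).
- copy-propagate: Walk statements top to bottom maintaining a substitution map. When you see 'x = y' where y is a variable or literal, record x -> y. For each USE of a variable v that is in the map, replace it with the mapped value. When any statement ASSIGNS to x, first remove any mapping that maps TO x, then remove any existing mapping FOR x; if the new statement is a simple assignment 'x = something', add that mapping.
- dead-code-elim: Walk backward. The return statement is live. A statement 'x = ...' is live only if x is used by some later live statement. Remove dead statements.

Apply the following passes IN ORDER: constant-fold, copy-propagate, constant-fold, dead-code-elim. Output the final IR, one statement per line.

Initial IR:
  a = 9
  d = 9 - 0
  c = 2 + a
  z = d + 0
  u = 3
  y = 3 + d
  return u
After constant-fold (7 stmts):
  a = 9
  d = 9
  c = 2 + a
  z = d
  u = 3
  y = 3 + d
  return u
After copy-propagate (7 stmts):
  a = 9
  d = 9
  c = 2 + 9
  z = 9
  u = 3
  y = 3 + 9
  return 3
After constant-fold (7 stmts):
  a = 9
  d = 9
  c = 11
  z = 9
  u = 3
  y = 12
  return 3
After dead-code-elim (1 stmts):
  return 3

Answer: return 3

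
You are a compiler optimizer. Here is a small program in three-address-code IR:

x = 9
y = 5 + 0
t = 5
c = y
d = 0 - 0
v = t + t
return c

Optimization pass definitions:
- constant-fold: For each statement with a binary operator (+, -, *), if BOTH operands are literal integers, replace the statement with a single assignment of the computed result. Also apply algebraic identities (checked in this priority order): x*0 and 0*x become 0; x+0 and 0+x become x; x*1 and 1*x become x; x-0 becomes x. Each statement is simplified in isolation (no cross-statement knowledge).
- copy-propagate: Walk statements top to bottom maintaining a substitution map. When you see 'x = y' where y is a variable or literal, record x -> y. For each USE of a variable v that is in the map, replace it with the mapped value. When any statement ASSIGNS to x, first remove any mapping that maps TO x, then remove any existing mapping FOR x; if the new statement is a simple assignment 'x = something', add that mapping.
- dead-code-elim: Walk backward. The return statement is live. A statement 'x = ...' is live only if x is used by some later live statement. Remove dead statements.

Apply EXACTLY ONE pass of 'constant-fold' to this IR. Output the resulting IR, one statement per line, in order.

Applying constant-fold statement-by-statement:
  [1] x = 9  (unchanged)
  [2] y = 5 + 0  -> y = 5
  [3] t = 5  (unchanged)
  [4] c = y  (unchanged)
  [5] d = 0 - 0  -> d = 0
  [6] v = t + t  (unchanged)
  [7] return c  (unchanged)
Result (7 stmts):
  x = 9
  y = 5
  t = 5
  c = y
  d = 0
  v = t + t
  return c

Answer: x = 9
y = 5
t = 5
c = y
d = 0
v = t + t
return c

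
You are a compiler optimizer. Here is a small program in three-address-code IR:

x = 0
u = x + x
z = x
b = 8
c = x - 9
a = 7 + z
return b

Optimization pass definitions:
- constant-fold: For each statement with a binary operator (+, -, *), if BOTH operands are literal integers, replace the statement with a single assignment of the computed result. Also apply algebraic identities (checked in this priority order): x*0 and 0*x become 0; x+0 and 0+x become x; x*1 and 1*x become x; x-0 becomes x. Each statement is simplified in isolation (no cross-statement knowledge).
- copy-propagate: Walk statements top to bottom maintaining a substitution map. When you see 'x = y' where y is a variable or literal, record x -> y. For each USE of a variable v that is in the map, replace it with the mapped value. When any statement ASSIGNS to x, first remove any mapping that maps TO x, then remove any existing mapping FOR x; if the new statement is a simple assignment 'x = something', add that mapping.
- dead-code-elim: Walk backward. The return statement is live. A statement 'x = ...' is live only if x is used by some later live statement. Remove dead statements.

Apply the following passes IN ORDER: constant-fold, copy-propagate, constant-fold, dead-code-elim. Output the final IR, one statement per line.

Initial IR:
  x = 0
  u = x + x
  z = x
  b = 8
  c = x - 9
  a = 7 + z
  return b
After constant-fold (7 stmts):
  x = 0
  u = x + x
  z = x
  b = 8
  c = x - 9
  a = 7 + z
  return b
After copy-propagate (7 stmts):
  x = 0
  u = 0 + 0
  z = 0
  b = 8
  c = 0 - 9
  a = 7 + 0
  return 8
After constant-fold (7 stmts):
  x = 0
  u = 0
  z = 0
  b = 8
  c = -9
  a = 7
  return 8
After dead-code-elim (1 stmts):
  return 8

Answer: return 8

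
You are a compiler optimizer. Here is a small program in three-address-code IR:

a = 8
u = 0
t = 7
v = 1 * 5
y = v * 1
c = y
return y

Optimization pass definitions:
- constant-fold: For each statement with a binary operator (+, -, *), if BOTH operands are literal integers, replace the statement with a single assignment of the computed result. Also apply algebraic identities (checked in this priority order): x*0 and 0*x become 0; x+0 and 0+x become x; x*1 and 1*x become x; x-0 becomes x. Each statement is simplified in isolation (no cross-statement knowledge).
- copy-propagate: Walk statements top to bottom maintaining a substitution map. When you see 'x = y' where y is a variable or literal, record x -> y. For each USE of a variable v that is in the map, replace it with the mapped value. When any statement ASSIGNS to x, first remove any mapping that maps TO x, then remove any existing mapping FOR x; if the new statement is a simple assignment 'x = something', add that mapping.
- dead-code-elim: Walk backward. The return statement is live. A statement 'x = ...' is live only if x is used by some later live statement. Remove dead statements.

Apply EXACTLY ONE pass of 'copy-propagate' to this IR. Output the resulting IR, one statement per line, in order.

Applying copy-propagate statement-by-statement:
  [1] a = 8  (unchanged)
  [2] u = 0  (unchanged)
  [3] t = 7  (unchanged)
  [4] v = 1 * 5  (unchanged)
  [5] y = v * 1  (unchanged)
  [6] c = y  (unchanged)
  [7] return y  (unchanged)
Result (7 stmts):
  a = 8
  u = 0
  t = 7
  v = 1 * 5
  y = v * 1
  c = y
  return y

Answer: a = 8
u = 0
t = 7
v = 1 * 5
y = v * 1
c = y
return y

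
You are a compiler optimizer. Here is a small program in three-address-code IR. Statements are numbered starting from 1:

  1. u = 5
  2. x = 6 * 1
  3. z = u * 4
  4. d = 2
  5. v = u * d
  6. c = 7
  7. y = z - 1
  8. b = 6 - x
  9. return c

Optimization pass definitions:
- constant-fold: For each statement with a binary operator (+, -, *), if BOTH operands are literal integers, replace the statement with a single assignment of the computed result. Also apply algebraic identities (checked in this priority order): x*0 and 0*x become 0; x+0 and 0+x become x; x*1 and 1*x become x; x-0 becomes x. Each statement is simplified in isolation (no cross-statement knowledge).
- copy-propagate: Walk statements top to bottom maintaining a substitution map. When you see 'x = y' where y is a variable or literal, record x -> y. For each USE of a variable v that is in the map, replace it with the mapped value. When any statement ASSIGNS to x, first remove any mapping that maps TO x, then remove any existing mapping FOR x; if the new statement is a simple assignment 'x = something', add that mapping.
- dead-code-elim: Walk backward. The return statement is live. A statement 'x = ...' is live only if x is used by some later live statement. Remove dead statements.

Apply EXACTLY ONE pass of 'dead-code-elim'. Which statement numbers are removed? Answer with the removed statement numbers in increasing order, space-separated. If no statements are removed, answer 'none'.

Backward liveness scan:
Stmt 1 'u = 5': DEAD (u not in live set [])
Stmt 2 'x = 6 * 1': DEAD (x not in live set [])
Stmt 3 'z = u * 4': DEAD (z not in live set [])
Stmt 4 'd = 2': DEAD (d not in live set [])
Stmt 5 'v = u * d': DEAD (v not in live set [])
Stmt 6 'c = 7': KEEP (c is live); live-in = []
Stmt 7 'y = z - 1': DEAD (y not in live set ['c'])
Stmt 8 'b = 6 - x': DEAD (b not in live set ['c'])
Stmt 9 'return c': KEEP (return); live-in = ['c']
Removed statement numbers: [1, 2, 3, 4, 5, 7, 8]
Surviving IR:
  c = 7
  return c

Answer: 1 2 3 4 5 7 8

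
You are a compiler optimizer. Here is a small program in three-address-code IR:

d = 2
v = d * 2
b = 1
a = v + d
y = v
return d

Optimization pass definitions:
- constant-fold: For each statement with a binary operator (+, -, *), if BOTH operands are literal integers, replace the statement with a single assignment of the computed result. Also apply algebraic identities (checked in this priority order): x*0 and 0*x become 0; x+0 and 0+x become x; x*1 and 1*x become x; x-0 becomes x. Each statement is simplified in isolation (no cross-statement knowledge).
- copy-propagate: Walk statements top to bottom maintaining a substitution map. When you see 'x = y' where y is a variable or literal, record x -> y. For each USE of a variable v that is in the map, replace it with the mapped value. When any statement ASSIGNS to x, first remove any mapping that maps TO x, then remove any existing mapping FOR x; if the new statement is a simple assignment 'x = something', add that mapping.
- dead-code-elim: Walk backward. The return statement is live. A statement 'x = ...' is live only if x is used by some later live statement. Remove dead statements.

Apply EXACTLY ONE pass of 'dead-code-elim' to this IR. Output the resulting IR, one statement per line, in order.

Answer: d = 2
return d

Derivation:
Applying dead-code-elim statement-by-statement:
  [6] return d  -> KEEP (return); live=['d']
  [5] y = v  -> DEAD (y not live)
  [4] a = v + d  -> DEAD (a not live)
  [3] b = 1  -> DEAD (b not live)
  [2] v = d * 2  -> DEAD (v not live)
  [1] d = 2  -> KEEP; live=[]
Result (2 stmts):
  d = 2
  return d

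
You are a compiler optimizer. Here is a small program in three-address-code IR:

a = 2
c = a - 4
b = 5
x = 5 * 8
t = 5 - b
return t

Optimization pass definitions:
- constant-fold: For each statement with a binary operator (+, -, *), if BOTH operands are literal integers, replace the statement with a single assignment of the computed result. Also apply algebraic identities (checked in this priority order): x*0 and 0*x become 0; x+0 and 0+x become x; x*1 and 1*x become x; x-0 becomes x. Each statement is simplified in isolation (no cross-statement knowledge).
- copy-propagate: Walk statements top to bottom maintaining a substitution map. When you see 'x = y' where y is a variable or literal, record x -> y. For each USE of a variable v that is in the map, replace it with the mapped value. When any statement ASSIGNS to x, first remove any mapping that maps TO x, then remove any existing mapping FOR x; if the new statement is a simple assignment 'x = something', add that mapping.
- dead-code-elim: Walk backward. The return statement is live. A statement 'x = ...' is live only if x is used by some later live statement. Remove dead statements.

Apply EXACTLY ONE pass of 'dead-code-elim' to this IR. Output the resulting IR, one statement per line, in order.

Answer: b = 5
t = 5 - b
return t

Derivation:
Applying dead-code-elim statement-by-statement:
  [6] return t  -> KEEP (return); live=['t']
  [5] t = 5 - b  -> KEEP; live=['b']
  [4] x = 5 * 8  -> DEAD (x not live)
  [3] b = 5  -> KEEP; live=[]
  [2] c = a - 4  -> DEAD (c not live)
  [1] a = 2  -> DEAD (a not live)
Result (3 stmts):
  b = 5
  t = 5 - b
  return t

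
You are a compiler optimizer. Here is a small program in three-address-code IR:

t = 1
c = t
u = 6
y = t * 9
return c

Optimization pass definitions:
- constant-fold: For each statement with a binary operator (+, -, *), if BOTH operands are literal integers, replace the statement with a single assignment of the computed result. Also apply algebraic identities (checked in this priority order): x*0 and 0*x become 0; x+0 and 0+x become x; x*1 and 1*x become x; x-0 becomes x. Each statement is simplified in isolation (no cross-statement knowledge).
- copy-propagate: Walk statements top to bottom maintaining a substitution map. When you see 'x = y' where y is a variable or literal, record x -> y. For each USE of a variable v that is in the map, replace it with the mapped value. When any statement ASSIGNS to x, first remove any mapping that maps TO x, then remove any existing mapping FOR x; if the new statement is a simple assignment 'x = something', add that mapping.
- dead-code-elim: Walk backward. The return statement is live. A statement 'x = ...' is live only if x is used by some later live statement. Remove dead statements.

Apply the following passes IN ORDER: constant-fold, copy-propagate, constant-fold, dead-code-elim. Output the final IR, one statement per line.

Initial IR:
  t = 1
  c = t
  u = 6
  y = t * 9
  return c
After constant-fold (5 stmts):
  t = 1
  c = t
  u = 6
  y = t * 9
  return c
After copy-propagate (5 stmts):
  t = 1
  c = 1
  u = 6
  y = 1 * 9
  return 1
After constant-fold (5 stmts):
  t = 1
  c = 1
  u = 6
  y = 9
  return 1
After dead-code-elim (1 stmts):
  return 1

Answer: return 1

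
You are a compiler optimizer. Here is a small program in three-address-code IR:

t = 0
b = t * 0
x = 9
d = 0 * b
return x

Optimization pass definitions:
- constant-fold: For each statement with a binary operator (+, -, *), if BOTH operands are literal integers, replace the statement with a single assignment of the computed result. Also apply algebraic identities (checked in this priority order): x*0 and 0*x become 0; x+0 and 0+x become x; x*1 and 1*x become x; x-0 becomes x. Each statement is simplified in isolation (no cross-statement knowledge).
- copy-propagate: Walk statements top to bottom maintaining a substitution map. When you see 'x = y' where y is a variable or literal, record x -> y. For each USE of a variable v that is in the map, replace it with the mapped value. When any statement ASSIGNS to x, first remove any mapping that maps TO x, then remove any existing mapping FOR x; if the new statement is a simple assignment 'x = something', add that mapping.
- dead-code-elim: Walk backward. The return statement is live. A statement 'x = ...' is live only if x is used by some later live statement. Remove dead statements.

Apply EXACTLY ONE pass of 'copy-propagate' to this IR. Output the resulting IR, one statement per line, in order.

Applying copy-propagate statement-by-statement:
  [1] t = 0  (unchanged)
  [2] b = t * 0  -> b = 0 * 0
  [3] x = 9  (unchanged)
  [4] d = 0 * b  (unchanged)
  [5] return x  -> return 9
Result (5 stmts):
  t = 0
  b = 0 * 0
  x = 9
  d = 0 * b
  return 9

Answer: t = 0
b = 0 * 0
x = 9
d = 0 * b
return 9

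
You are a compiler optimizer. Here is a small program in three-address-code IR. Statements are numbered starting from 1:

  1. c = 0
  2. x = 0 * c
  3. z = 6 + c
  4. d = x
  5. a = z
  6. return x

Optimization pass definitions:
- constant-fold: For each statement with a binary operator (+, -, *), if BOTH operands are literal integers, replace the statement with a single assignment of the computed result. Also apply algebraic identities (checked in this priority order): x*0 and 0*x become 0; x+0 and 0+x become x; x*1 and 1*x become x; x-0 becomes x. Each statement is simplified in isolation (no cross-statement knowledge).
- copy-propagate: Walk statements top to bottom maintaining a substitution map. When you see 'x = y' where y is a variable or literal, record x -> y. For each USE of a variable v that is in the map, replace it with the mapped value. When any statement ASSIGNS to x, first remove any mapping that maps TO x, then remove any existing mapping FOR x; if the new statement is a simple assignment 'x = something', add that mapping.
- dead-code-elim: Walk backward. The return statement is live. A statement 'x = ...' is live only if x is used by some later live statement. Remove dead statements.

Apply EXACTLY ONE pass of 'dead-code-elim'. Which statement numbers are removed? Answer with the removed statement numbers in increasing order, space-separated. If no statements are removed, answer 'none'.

Backward liveness scan:
Stmt 1 'c = 0': KEEP (c is live); live-in = []
Stmt 2 'x = 0 * c': KEEP (x is live); live-in = ['c']
Stmt 3 'z = 6 + c': DEAD (z not in live set ['x'])
Stmt 4 'd = x': DEAD (d not in live set ['x'])
Stmt 5 'a = z': DEAD (a not in live set ['x'])
Stmt 6 'return x': KEEP (return); live-in = ['x']
Removed statement numbers: [3, 4, 5]
Surviving IR:
  c = 0
  x = 0 * c
  return x

Answer: 3 4 5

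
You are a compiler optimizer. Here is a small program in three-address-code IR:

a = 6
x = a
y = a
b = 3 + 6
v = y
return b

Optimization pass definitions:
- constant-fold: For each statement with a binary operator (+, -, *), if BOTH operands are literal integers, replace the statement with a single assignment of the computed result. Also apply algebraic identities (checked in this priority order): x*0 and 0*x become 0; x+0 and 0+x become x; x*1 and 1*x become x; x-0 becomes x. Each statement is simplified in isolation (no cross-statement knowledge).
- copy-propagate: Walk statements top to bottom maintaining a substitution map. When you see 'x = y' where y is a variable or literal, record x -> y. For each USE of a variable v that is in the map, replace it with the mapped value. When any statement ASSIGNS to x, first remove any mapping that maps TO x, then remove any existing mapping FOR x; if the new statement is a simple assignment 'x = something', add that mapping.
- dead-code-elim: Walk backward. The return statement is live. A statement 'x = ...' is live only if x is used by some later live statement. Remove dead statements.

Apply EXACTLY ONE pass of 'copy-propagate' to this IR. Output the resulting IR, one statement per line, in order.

Answer: a = 6
x = 6
y = 6
b = 3 + 6
v = 6
return b

Derivation:
Applying copy-propagate statement-by-statement:
  [1] a = 6  (unchanged)
  [2] x = a  -> x = 6
  [3] y = a  -> y = 6
  [4] b = 3 + 6  (unchanged)
  [5] v = y  -> v = 6
  [6] return b  (unchanged)
Result (6 stmts):
  a = 6
  x = 6
  y = 6
  b = 3 + 6
  v = 6
  return b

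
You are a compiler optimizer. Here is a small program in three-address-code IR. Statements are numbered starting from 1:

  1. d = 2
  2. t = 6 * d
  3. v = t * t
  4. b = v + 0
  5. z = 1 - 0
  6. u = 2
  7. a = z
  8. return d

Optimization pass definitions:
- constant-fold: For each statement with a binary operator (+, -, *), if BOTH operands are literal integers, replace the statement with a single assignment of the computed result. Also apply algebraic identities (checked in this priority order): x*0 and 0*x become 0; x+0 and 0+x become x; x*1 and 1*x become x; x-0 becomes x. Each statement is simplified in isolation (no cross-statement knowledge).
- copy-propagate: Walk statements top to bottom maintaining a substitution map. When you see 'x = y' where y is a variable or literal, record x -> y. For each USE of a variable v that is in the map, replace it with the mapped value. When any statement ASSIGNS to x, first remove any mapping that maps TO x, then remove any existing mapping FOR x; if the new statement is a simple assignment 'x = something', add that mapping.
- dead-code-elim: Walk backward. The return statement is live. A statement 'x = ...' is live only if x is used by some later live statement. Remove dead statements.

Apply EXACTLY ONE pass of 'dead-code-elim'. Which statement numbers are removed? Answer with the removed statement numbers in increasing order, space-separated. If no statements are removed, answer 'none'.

Backward liveness scan:
Stmt 1 'd = 2': KEEP (d is live); live-in = []
Stmt 2 't = 6 * d': DEAD (t not in live set ['d'])
Stmt 3 'v = t * t': DEAD (v not in live set ['d'])
Stmt 4 'b = v + 0': DEAD (b not in live set ['d'])
Stmt 5 'z = 1 - 0': DEAD (z not in live set ['d'])
Stmt 6 'u = 2': DEAD (u not in live set ['d'])
Stmt 7 'a = z': DEAD (a not in live set ['d'])
Stmt 8 'return d': KEEP (return); live-in = ['d']
Removed statement numbers: [2, 3, 4, 5, 6, 7]
Surviving IR:
  d = 2
  return d

Answer: 2 3 4 5 6 7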